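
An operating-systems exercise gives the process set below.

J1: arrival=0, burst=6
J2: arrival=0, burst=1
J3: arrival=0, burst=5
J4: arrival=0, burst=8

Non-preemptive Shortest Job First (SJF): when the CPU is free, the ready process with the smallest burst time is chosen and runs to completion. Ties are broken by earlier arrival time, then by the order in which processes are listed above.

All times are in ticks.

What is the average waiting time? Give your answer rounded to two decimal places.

Timeline: | J2 0-1 | J3 1-6 | J1 6-12 | J4 12-20 |
Completion: J1=12  J2=1  J3=6  J4=20
Waiting times: J1=6, J2=0, J3=1, J4=12
Average waiting = (6+0+1+12) / 4 = 19/4 = 4.75

4.75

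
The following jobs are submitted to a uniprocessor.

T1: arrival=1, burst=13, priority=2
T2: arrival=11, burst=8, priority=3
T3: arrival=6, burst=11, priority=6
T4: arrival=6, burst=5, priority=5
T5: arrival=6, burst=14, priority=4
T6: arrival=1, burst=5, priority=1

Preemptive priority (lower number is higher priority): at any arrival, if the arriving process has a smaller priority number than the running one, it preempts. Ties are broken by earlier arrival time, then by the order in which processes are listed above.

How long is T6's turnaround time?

5

Schedule: | idle 0-1 | T6 1-6 | T1 6-19 | T2 19-27 | T5 27-41 | T4 41-46 | T3 46-57 |
Completion: T1=19  T2=27  T3=57  T4=46  T5=41  T6=6
Turnaround(T6) = completion − arrival = 6 − 1 = 5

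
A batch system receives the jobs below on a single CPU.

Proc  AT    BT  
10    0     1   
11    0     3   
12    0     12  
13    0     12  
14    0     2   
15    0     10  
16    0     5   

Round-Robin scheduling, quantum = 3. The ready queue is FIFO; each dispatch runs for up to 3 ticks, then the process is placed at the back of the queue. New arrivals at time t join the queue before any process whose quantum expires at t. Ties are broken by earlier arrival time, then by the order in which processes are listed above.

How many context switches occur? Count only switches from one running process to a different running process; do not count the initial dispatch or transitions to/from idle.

16

Schedule: | 10 0-1 | 11 1-4 | 12 4-7 | 13 7-10 | 14 10-12 | 15 12-15 | 16 15-18 | 12 18-21 | 13 21-24 | 15 24-27 | 16 27-29 | 12 29-32 | 13 32-35 | 15 35-38 | 12 38-41 | 13 41-44 | 15 44-45 |
Completion: 10=1  11=4  12=41  13=44  14=12  15=45  16=29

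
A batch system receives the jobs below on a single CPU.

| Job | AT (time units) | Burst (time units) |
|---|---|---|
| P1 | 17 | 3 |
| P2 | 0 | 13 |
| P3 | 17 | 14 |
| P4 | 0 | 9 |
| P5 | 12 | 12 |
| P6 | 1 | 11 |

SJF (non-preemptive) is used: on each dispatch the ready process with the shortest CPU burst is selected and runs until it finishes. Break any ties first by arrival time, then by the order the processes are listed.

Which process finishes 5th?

Schedule: | P4 0-9 | P6 9-20 | P1 20-23 | P5 23-35 | P2 35-48 | P3 48-62 |
Completion: P1=23  P2=48  P3=62  P4=9  P5=35  P6=20
Finish order: P4 → P6 → P1 → P5 → P2 → P3

P2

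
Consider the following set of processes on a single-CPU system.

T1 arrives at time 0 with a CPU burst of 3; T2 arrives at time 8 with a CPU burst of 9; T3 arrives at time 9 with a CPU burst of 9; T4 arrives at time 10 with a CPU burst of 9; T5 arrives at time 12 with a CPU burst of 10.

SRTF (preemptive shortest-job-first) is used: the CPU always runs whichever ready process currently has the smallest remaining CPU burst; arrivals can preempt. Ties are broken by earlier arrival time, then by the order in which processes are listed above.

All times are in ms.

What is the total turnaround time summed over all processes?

Timeline: | T1 0-3 | idle 3-8 | T2 8-17 | T3 17-26 | T4 26-35 | T5 35-45 |
Completion: T1=3  T2=17  T3=26  T4=35  T5=45
Turnaround (C−A): T1=3  T2=9  T3=17  T4=25  T5=33
Turnaround = completion − arrival: T1=3, T2=9, T3=17, T4=25, T5=33
Total turnaround = 3 + 9 + 17 + 25 + 33 = 87

87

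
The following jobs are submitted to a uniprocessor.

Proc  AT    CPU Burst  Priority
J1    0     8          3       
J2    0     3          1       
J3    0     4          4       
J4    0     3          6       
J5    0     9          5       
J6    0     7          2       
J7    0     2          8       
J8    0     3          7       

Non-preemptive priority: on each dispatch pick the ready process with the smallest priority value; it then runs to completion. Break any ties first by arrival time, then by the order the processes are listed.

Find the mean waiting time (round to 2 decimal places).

19.38

Gantt: | J2 0-3 | J6 3-10 | J1 10-18 | J3 18-22 | J5 22-31 | J4 31-34 | J8 34-37 | J7 37-39 |
Completion: J1=18  J2=3  J3=22  J4=34  J5=31  J6=10  J7=39  J8=37
Turnaround (C−A): J1=18  J2=3  J3=22  J4=34  J5=31  J6=10  J7=39  J8=37
Waiting times: J1=10, J2=0, J3=18, J4=31, J5=22, J6=3, J7=37, J8=34
Average waiting = (10+0+18+31+22+3+37+34) / 8 = 155/8 = 19.38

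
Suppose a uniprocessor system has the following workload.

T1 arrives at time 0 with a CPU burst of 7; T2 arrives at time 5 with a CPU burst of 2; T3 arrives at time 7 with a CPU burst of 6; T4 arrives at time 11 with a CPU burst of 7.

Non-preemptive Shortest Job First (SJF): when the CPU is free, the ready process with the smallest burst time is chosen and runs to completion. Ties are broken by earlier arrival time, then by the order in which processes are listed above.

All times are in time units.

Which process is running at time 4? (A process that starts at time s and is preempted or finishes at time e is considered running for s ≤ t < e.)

Gantt: | T1 0-7 | T2 7-9 | T3 9-15 | T4 15-22 |
Completion: T1=7  T2=9  T3=15  T4=22
Turnaround (C−A): T1=7  T2=4  T3=8  T4=11

T1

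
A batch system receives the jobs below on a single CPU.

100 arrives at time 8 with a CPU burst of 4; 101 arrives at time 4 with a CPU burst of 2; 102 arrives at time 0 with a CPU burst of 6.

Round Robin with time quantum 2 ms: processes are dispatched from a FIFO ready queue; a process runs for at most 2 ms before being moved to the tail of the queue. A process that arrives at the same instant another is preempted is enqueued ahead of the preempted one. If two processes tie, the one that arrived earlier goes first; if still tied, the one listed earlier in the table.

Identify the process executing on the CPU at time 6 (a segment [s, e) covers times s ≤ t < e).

Timeline: | 102 0-4 | 101 4-6 | 102 6-8 | 100 8-12 |
Completion: 100=12  101=6  102=8

102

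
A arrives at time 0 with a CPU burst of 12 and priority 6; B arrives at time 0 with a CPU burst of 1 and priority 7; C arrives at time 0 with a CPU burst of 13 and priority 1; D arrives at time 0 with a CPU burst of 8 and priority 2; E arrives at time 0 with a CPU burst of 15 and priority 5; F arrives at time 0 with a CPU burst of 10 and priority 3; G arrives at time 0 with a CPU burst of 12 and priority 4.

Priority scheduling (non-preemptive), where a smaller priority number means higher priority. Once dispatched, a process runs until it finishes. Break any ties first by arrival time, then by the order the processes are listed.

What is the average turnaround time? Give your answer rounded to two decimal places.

Schedule: | C 0-13 | D 13-21 | F 21-31 | G 31-43 | E 43-58 | A 58-70 | B 70-71 |
Completion: A=70  B=71  C=13  D=21  E=58  F=31  G=43
Turnaround times: A=70, B=71, C=13, D=21, E=58, F=31, G=43
Average turnaround = (70+71+13+21+58+31+43) / 7 = 307/7 = 43.86

43.86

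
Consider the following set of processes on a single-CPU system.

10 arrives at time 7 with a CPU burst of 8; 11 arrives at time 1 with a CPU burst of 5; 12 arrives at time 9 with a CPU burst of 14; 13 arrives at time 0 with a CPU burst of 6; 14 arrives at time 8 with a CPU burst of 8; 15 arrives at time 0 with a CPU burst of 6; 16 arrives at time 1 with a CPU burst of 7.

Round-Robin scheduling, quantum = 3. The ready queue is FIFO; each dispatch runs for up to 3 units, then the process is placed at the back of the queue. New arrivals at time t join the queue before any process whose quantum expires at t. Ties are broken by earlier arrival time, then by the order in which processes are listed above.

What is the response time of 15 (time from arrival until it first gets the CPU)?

3

Schedule: | 13 0-3 | 15 3-6 | 11 6-9 | 16 9-12 | 13 12-15 | 15 15-18 | 10 18-21 | 14 21-24 | 12 24-27 | 11 27-29 | 16 29-32 | 10 32-35 | 14 35-38 | 12 38-41 | 16 41-42 | 10 42-44 | 14 44-46 | 12 46-54 |
Completion: 10=44  11=29  12=54  13=15  14=46  15=18  16=42
Turnaround (C−A): 10=37  11=28  12=45  13=15  14=38  15=18  16=41
Response(15) = first start − arrival = 3 − 0 = 3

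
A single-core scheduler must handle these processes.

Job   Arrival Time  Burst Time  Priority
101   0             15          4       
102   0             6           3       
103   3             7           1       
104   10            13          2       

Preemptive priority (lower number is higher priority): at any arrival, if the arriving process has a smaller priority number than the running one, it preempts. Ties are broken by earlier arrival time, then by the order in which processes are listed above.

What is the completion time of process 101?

41

Gantt: | 102 0-3 | 103 3-10 | 104 10-23 | 102 23-26 | 101 26-41 |
Completion: 101=41  102=26  103=10  104=23
Turnaround (C−A): 101=41  102=26  103=7  104=13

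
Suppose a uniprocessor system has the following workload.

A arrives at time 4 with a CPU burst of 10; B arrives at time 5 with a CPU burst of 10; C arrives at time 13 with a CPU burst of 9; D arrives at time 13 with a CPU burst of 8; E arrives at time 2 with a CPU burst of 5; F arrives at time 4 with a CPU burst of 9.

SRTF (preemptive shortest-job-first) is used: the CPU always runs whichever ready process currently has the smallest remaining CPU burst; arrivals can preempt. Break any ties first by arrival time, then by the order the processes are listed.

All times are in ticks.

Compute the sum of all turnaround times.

Schedule: | idle 0-2 | E 2-7 | F 7-16 | D 16-24 | C 24-33 | A 33-43 | B 43-53 |
Completion: A=43  B=53  C=33  D=24  E=7  F=16
Turnaround = completion − arrival: A=39, B=48, C=20, D=11, E=5, F=12
Total turnaround = 39 + 48 + 20 + 11 + 5 + 12 = 135

135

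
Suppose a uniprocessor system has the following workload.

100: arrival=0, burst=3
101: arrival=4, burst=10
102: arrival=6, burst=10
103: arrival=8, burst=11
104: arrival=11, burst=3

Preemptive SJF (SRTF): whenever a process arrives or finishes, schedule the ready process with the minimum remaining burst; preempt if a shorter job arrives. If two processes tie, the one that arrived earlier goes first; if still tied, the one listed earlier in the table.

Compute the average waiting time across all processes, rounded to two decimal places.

6.60

Timeline: | 100 0-3 | idle 3-4 | 101 4-14 | 104 14-17 | 102 17-27 | 103 27-38 |
Completion: 100=3  101=14  102=27  103=38  104=17
Turnaround (C−A): 100=3  101=10  102=21  103=30  104=6
Waiting times: 100=0, 101=0, 102=11, 103=19, 104=3
Average waiting = (0+0+11+19+3) / 5 = 33/5 = 6.60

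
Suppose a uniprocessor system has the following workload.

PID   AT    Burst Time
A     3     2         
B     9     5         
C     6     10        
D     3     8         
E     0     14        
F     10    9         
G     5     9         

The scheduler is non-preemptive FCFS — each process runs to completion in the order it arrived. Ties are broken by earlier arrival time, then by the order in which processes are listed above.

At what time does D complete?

Gantt: | E 0-14 | A 14-16 | D 16-24 | G 24-33 | C 33-43 | B 43-48 | F 48-57 |
Completion: A=16  B=48  C=43  D=24  E=14  F=57  G=33
Turnaround (C−A): A=13  B=39  C=37  D=21  E=14  F=47  G=28

24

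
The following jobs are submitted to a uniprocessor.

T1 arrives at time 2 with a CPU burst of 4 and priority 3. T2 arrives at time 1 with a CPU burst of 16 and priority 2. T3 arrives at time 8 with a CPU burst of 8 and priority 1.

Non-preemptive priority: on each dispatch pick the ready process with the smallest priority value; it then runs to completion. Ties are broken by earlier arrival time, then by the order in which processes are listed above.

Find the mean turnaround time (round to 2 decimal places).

Schedule: | idle 0-1 | T2 1-17 | T3 17-25 | T1 25-29 |
Completion: T1=29  T2=17  T3=25
Turnaround times: T1=27, T2=16, T3=17
Average turnaround = (27+16+17) / 3 = 60/3 = 20.00

20.00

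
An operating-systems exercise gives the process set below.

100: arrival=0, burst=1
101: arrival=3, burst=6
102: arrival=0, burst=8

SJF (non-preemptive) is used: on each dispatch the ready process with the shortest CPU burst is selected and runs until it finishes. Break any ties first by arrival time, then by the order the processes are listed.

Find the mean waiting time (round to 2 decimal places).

Timeline: | 100 0-1 | 102 1-9 | 101 9-15 |
Completion: 100=1  101=15  102=9
Waiting times: 100=0, 101=6, 102=1
Average waiting = (0+6+1) / 3 = 7/3 = 2.33

2.33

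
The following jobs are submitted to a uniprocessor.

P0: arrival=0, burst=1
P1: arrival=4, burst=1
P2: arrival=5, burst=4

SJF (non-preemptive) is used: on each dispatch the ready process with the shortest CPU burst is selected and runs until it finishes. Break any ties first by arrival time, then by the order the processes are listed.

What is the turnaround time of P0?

Schedule: | P0 0-1 | idle 1-4 | P1 4-5 | P2 5-9 |
Completion: P0=1  P1=5  P2=9
Turnaround (C−A): P0=1  P1=1  P2=4
Turnaround(P0) = completion − arrival = 1 − 0 = 1

1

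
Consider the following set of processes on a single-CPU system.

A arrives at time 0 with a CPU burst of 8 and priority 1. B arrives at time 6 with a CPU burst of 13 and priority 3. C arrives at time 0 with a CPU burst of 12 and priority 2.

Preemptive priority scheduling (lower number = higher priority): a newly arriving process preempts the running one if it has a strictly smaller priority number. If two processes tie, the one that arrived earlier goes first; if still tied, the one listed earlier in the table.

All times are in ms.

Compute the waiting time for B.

Schedule: | A 0-8 | C 8-20 | B 20-33 |
Completion: A=8  B=33  C=20
Turnaround (C−A): A=8  B=27  C=20
Waiting(B) = turnaround − burst = 27 − 13 = 14

14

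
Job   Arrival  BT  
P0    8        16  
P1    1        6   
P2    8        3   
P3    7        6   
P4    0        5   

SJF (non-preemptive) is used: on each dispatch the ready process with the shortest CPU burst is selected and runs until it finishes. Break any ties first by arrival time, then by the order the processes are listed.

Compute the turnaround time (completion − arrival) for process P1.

Schedule: | P4 0-5 | P1 5-11 | P2 11-14 | P3 14-20 | P0 20-36 |
Completion: P0=36  P1=11  P2=14  P3=20  P4=5
Turnaround (C−A): P0=28  P1=10  P2=6  P3=13  P4=5
Turnaround(P1) = completion − arrival = 11 − 1 = 10

10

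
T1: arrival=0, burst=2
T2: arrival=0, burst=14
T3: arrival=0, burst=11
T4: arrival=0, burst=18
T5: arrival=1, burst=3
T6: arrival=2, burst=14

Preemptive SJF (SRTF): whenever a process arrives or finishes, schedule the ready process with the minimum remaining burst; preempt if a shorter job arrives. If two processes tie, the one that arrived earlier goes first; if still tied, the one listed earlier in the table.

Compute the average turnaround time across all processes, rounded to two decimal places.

Gantt: | T1 0-2 | T5 2-5 | T3 5-16 | T2 16-30 | T6 30-44 | T4 44-62 |
Completion: T1=2  T2=30  T3=16  T4=62  T5=5  T6=44
Turnaround times: T1=2, T2=30, T3=16, T4=62, T5=4, T6=42
Average turnaround = (2+30+16+62+4+42) / 6 = 156/6 = 26.00

26.00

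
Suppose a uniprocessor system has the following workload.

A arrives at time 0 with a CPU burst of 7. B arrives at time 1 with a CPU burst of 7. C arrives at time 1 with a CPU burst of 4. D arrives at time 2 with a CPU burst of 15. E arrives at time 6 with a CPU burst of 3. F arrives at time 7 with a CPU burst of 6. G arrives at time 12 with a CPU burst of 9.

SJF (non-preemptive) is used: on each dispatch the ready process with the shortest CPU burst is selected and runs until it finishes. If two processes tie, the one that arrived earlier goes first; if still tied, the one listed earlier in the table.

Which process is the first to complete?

A

Gantt: | A 0-7 | E 7-10 | C 10-14 | F 14-20 | B 20-27 | G 27-36 | D 36-51 |
Completion: A=7  B=27  C=14  D=51  E=10  F=20  G=36
Turnaround (C−A): A=7  B=26  C=13  D=49  E=4  F=13  G=24
Finish order: A → E → C → F → B → G → D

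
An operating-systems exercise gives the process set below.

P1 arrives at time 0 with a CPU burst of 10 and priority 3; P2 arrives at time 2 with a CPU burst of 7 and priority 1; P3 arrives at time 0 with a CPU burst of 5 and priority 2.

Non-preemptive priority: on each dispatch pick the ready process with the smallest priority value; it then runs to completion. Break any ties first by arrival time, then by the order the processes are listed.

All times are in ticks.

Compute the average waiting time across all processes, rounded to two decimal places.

Timeline: | P3 0-5 | P2 5-12 | P1 12-22 |
Completion: P1=22  P2=12  P3=5
Waiting times: P1=12, P2=3, P3=0
Average waiting = (12+3+0) / 3 = 15/3 = 5.00

5.00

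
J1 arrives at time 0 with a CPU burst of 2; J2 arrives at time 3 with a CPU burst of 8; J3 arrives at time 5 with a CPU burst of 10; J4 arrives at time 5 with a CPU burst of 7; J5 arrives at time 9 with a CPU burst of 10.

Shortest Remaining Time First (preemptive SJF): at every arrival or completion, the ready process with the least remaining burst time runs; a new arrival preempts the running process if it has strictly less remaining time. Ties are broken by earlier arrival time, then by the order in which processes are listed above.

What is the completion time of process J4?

Schedule: | J1 0-2 | idle 2-3 | J2 3-11 | J4 11-18 | J3 18-28 | J5 28-38 |
Completion: J1=2  J2=11  J3=28  J4=18  J5=38
Turnaround (C−A): J1=2  J2=8  J3=23  J4=13  J5=29

18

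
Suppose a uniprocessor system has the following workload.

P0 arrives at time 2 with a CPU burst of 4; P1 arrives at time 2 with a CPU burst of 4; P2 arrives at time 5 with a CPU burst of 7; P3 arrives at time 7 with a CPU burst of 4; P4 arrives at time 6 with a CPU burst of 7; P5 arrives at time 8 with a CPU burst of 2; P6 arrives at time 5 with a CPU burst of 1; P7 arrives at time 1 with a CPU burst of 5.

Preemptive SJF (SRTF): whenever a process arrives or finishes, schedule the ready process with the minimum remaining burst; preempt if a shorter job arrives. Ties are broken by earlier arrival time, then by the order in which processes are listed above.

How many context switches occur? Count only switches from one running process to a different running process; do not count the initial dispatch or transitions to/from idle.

8

Schedule: | idle 0-1 | P7 1-6 | P6 6-7 | P0 7-8 | P5 8-10 | P0 10-13 | P1 13-17 | P3 17-21 | P2 21-28 | P4 28-35 |
Completion: P0=13  P1=17  P2=28  P3=21  P4=35  P5=10  P6=7  P7=6
Turnaround (C−A): P0=11  P1=15  P2=23  P3=14  P4=29  P5=2  P6=2  P7=5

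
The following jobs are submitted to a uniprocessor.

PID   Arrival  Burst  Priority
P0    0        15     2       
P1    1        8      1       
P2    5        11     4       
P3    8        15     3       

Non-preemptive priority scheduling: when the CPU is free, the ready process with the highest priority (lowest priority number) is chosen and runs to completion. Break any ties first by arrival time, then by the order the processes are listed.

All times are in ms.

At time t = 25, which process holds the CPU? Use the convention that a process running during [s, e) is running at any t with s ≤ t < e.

Schedule: | P0 0-15 | P1 15-23 | P3 23-38 | P2 38-49 |
Completion: P0=15  P1=23  P2=49  P3=38

P3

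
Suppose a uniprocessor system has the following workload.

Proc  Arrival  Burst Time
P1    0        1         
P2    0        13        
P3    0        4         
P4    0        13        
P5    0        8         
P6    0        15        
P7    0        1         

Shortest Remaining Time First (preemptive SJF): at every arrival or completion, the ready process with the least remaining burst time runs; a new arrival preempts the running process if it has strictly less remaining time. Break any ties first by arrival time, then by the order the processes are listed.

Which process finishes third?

P3

Gantt: | P1 0-1 | P7 1-2 | P3 2-6 | P5 6-14 | P2 14-27 | P4 27-40 | P6 40-55 |
Completion: P1=1  P2=27  P3=6  P4=40  P5=14  P6=55  P7=2
Finish order: P1 → P7 → P3 → P5 → P2 → P4 → P6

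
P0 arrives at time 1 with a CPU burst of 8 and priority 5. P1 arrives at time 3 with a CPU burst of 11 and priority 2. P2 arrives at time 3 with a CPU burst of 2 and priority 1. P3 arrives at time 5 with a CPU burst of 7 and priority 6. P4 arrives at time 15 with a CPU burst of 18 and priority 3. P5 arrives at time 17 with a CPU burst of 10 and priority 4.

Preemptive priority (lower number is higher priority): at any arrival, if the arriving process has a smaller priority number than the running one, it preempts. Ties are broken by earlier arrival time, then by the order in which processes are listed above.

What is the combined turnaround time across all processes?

162

Gantt: | idle 0-1 | P0 1-3 | P2 3-5 | P1 5-16 | P4 16-34 | P5 34-44 | P0 44-50 | P3 50-57 |
Completion: P0=50  P1=16  P2=5  P3=57  P4=34  P5=44
Turnaround = completion − arrival: P0=49, P1=13, P2=2, P3=52, P4=19, P5=27
Total turnaround = 49 + 13 + 2 + 52 + 19 + 27 = 162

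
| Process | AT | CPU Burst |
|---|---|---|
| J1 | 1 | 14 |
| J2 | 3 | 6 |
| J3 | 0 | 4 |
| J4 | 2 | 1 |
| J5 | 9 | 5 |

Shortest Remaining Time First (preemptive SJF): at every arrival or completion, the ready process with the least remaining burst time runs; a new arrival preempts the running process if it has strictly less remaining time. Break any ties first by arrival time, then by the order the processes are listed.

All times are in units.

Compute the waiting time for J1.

15

Gantt: | J3 0-2 | J4 2-3 | J3 3-5 | J2 5-11 | J5 11-16 | J1 16-30 |
Completion: J1=30  J2=11  J3=5  J4=3  J5=16
Waiting(J1) = turnaround − burst = 29 − 14 = 15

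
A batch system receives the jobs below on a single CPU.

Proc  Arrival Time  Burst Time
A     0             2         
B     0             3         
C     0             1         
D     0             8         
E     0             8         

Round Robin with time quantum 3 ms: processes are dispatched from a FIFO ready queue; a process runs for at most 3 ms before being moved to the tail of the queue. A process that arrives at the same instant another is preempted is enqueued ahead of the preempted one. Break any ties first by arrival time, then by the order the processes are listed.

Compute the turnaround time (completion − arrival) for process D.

20

Schedule: | A 0-2 | B 2-5 | C 5-6 | D 6-9 | E 9-12 | D 12-15 | E 15-18 | D 18-20 | E 20-22 |
Completion: A=2  B=5  C=6  D=20  E=22
Turnaround (C−A): A=2  B=5  C=6  D=20  E=22
Turnaround(D) = completion − arrival = 20 − 0 = 20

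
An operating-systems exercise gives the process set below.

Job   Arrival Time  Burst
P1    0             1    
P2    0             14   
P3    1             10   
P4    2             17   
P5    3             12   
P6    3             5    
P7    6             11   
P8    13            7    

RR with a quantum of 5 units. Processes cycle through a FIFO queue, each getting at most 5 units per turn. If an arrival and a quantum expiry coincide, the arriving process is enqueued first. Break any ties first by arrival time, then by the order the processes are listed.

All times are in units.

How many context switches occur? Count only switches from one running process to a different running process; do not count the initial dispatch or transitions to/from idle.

Timeline: | P1 0-1 | P2 1-6 | P3 6-11 | P4 11-16 | P5 16-21 | P6 21-26 | P7 26-31 | P2 31-36 | P3 36-41 | P8 41-46 | P4 46-51 | P5 51-56 | P7 56-61 | P2 61-65 | P8 65-67 | P4 67-72 | P5 72-74 | P7 74-75 | P4 75-77 |
Completion: P1=1  P2=65  P3=41  P4=77  P5=74  P6=26  P7=75  P8=67
Turnaround (C−A): P1=1  P2=65  P3=40  P4=75  P5=71  P6=23  P7=69  P8=54

18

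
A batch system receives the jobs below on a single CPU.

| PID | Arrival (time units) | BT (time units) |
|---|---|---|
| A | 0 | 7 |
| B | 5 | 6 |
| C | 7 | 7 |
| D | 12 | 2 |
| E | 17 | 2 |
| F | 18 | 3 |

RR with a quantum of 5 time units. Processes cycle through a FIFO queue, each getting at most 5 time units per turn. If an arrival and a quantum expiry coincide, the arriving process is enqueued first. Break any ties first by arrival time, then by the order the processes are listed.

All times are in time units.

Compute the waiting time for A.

Timeline: | A 0-5 | B 5-10 | A 10-12 | C 12-17 | B 17-18 | D 18-20 | E 20-22 | C 22-24 | F 24-27 |
Completion: A=12  B=18  C=24  D=20  E=22  F=27
Turnaround (C−A): A=12  B=13  C=17  D=8  E=5  F=9
Waiting(A) = turnaround − burst = 12 − 7 = 5

5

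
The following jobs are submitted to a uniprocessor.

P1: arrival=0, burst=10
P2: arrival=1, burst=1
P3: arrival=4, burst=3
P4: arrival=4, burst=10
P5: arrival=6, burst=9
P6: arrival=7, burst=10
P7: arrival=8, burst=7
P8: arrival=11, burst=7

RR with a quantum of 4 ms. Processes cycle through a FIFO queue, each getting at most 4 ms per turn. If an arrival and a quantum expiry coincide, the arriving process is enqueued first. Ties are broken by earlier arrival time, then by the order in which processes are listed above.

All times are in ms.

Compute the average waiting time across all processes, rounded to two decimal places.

27.50

Timeline: | P1 0-4 | P2 4-5 | P3 5-8 | P4 8-12 | P1 12-16 | P5 16-20 | P6 20-24 | P7 24-28 | P8 28-32 | P4 32-36 | P1 36-38 | P5 38-42 | P6 42-46 | P7 46-49 | P8 49-52 | P4 52-54 | P5 54-55 | P6 55-57 |
Completion: P1=38  P2=5  P3=8  P4=54  P5=55  P6=57  P7=49  P8=52
Waiting times: P1=28, P2=3, P3=1, P4=40, P5=40, P6=40, P7=34, P8=34
Average waiting = (28+3+1+40+40+40+34+34) / 8 = 220/8 = 27.50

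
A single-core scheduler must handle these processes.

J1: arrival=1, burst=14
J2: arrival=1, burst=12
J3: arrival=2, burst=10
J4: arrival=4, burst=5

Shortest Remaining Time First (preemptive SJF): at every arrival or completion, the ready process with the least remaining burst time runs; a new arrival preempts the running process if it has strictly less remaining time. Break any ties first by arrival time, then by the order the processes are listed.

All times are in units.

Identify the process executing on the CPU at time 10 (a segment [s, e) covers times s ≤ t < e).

Timeline: | idle 0-1 | J2 1-2 | J3 2-4 | J4 4-9 | J3 9-17 | J2 17-28 | J1 28-42 |
Completion: J1=42  J2=28  J3=17  J4=9

J3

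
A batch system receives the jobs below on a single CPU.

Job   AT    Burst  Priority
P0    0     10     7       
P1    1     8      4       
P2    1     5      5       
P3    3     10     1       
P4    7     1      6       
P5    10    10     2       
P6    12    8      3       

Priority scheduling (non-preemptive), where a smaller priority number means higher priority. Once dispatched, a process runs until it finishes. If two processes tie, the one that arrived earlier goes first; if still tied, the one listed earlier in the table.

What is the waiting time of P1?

Timeline: | P0 0-10 | P3 10-20 | P5 20-30 | P6 30-38 | P1 38-46 | P2 46-51 | P4 51-52 |
Completion: P0=10  P1=46  P2=51  P3=20  P4=52  P5=30  P6=38
Turnaround (C−A): P0=10  P1=45  P2=50  P3=17  P4=45  P5=20  P6=26
Waiting(P1) = turnaround − burst = 45 − 8 = 37

37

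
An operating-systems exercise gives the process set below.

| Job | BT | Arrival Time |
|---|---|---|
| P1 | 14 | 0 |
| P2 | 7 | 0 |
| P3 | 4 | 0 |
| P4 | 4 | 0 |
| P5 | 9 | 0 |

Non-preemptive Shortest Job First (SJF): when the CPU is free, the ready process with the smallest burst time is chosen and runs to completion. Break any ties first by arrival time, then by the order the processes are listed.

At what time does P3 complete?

4

Timeline: | P3 0-4 | P4 4-8 | P2 8-15 | P5 15-24 | P1 24-38 |
Completion: P1=38  P2=15  P3=4  P4=8  P5=24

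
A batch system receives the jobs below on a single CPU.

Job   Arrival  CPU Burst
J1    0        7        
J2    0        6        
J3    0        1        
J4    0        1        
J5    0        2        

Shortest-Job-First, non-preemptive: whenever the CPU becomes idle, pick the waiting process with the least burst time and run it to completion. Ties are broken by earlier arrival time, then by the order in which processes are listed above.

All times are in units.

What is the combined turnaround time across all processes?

34

Schedule: | J3 0-1 | J4 1-2 | J5 2-4 | J2 4-10 | J1 10-17 |
Completion: J1=17  J2=10  J3=1  J4=2  J5=4
Turnaround (C−A): J1=17  J2=10  J3=1  J4=2  J5=4
Turnaround = completion − arrival: J1=17, J2=10, J3=1, J4=2, J5=4
Total turnaround = 17 + 10 + 1 + 2 + 4 = 34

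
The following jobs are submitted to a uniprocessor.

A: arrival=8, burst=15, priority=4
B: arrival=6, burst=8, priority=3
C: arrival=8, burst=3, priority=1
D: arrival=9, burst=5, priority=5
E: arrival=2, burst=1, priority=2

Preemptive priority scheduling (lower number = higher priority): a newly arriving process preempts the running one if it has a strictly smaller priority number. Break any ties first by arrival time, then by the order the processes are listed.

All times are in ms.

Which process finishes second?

Gantt: | idle 0-2 | E 2-3 | idle 3-6 | B 6-8 | C 8-11 | B 11-17 | A 17-32 | D 32-37 |
Completion: A=32  B=17  C=11  D=37  E=3
Turnaround (C−A): A=24  B=11  C=3  D=28  E=1
Finish order: E → C → B → A → D

C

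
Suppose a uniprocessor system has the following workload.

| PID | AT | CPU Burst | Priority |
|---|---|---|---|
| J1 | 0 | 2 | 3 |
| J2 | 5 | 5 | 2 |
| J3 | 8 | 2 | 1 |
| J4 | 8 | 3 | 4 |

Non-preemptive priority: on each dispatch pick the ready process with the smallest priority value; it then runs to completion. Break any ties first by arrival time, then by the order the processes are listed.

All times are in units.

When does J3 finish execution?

Gantt: | J1 0-2 | idle 2-5 | J2 5-10 | J3 10-12 | J4 12-15 |
Completion: J1=2  J2=10  J3=12  J4=15
Turnaround (C−A): J1=2  J2=5  J3=4  J4=7

12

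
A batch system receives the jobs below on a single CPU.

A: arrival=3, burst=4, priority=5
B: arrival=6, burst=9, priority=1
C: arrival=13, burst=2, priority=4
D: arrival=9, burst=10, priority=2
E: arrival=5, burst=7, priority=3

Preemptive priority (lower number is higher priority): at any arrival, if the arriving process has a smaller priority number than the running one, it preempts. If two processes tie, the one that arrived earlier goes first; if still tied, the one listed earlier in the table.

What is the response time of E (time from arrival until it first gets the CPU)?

Gantt: | idle 0-3 | A 3-5 | E 5-6 | B 6-15 | D 15-25 | E 25-31 | C 31-33 | A 33-35 |
Completion: A=35  B=15  C=33  D=25  E=31
Turnaround (C−A): A=32  B=9  C=20  D=16  E=26
Response(E) = first start − arrival = 5 − 5 = 0

0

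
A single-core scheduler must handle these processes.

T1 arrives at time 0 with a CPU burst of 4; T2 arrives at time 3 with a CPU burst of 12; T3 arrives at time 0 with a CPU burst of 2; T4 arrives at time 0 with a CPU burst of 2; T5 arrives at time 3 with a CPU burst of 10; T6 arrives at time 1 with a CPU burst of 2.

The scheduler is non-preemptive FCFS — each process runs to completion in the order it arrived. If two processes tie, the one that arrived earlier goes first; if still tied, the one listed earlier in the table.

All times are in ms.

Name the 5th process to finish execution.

T2

Schedule: | T1 0-4 | T3 4-6 | T4 6-8 | T6 8-10 | T2 10-22 | T5 22-32 |
Completion: T1=4  T2=22  T3=6  T4=8  T5=32  T6=10
Finish order: T1 → T3 → T4 → T6 → T2 → T5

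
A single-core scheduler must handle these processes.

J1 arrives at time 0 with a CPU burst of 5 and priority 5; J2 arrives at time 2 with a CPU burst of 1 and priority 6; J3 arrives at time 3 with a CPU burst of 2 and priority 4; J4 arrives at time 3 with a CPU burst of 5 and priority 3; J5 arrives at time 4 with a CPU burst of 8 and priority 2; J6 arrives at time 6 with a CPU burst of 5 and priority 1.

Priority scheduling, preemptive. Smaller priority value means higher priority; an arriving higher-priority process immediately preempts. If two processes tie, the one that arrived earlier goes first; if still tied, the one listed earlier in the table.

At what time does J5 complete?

Schedule: | J1 0-3 | J4 3-4 | J5 4-6 | J6 6-11 | J5 11-17 | J4 17-21 | J3 21-23 | J1 23-25 | J2 25-26 |
Completion: J1=25  J2=26  J3=23  J4=21  J5=17  J6=11

17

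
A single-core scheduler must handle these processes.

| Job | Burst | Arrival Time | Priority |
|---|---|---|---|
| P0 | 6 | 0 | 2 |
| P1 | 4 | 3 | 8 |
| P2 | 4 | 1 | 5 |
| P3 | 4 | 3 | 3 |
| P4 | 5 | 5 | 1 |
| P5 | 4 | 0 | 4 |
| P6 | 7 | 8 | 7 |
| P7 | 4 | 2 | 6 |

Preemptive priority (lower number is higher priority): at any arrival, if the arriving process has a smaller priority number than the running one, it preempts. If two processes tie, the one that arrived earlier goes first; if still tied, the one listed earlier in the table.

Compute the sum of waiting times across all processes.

117

Schedule: | P0 0-5 | P4 5-10 | P0 10-11 | P3 11-15 | P5 15-19 | P2 19-23 | P7 23-27 | P6 27-34 | P1 34-38 |
Completion: P0=11  P1=38  P2=23  P3=15  P4=10  P5=19  P6=34  P7=27
Waiting = turnaround − burst: P0=5, P1=31, P2=18, P3=8, P4=0, P5=15, P6=19, P7=21
Total waiting = 5 + 31 + 18 + 8 + 0 + 15 + 19 + 21 = 117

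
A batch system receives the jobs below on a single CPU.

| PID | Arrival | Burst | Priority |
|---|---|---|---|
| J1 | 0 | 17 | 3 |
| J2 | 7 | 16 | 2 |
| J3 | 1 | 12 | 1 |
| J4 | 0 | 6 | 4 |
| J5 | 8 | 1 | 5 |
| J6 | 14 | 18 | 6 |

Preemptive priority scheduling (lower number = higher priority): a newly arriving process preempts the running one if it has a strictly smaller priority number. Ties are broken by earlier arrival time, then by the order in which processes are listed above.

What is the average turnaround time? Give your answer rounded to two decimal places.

Timeline: | J1 0-1 | J3 1-13 | J2 13-29 | J1 29-45 | J4 45-51 | J5 51-52 | J6 52-70 |
Completion: J1=45  J2=29  J3=13  J4=51  J5=52  J6=70
Turnaround times: J1=45, J2=22, J3=12, J4=51, J5=44, J6=56
Average turnaround = (45+22+12+51+44+56) / 6 = 230/6 = 38.33

38.33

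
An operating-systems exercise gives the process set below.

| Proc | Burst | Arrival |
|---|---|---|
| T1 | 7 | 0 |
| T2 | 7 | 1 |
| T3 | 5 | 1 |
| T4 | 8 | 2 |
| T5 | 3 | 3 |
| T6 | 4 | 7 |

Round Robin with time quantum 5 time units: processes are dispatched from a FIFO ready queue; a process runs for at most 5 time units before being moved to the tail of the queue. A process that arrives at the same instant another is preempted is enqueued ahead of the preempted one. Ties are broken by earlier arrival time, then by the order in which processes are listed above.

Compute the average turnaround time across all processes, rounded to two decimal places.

Timeline: | T1 0-5 | T2 5-10 | T3 10-15 | T4 15-20 | T5 20-23 | T1 23-25 | T6 25-29 | T2 29-31 | T4 31-34 |
Completion: T1=25  T2=31  T3=15  T4=34  T5=23  T6=29
Turnaround (C−A): T1=25  T2=30  T3=14  T4=32  T5=20  T6=22
Turnaround times: T1=25, T2=30, T3=14, T4=32, T5=20, T6=22
Average turnaround = (25+30+14+32+20+22) / 6 = 143/6 = 23.83

23.83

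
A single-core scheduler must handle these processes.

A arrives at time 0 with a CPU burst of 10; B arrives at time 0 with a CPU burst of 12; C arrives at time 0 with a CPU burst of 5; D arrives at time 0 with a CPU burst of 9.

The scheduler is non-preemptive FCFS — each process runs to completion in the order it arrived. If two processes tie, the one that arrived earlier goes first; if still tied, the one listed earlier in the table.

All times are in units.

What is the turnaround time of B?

22

Timeline: | A 0-10 | B 10-22 | C 22-27 | D 27-36 |
Completion: A=10  B=22  C=27  D=36
Turnaround (C−A): A=10  B=22  C=27  D=36
Turnaround(B) = completion − arrival = 22 − 0 = 22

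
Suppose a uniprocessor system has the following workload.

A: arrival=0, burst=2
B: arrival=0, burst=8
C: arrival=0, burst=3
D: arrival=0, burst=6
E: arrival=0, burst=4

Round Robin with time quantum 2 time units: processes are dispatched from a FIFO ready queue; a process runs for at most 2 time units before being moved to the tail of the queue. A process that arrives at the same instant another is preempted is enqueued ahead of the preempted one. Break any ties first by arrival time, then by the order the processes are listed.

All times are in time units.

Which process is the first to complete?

A

Timeline: | A 0-2 | B 2-4 | C 4-6 | D 6-8 | E 8-10 | B 10-12 | C 12-13 | D 13-15 | E 15-17 | B 17-19 | D 19-21 | B 21-23 |
Completion: A=2  B=23  C=13  D=21  E=17
Turnaround (C−A): A=2  B=23  C=13  D=21  E=17
Finish order: A → C → E → D → B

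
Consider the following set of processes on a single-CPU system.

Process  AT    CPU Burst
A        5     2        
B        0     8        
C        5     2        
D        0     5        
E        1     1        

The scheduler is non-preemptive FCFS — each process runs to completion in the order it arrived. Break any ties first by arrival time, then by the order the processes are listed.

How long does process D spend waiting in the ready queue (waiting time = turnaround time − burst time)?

Schedule: | B 0-8 | D 8-13 | E 13-14 | A 14-16 | C 16-18 |
Completion: A=16  B=8  C=18  D=13  E=14
Turnaround (C−A): A=11  B=8  C=13  D=13  E=13
Waiting(D) = turnaround − burst = 13 − 5 = 8

8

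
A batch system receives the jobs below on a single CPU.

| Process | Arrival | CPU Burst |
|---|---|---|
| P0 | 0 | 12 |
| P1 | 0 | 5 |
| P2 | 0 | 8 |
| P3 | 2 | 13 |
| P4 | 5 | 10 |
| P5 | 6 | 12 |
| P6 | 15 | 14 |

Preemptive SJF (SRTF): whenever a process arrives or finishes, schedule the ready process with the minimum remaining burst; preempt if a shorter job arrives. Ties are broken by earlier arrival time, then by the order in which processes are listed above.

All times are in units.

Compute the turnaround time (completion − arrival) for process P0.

Timeline: | P1 0-5 | P2 5-13 | P4 13-23 | P0 23-35 | P5 35-47 | P3 47-60 | P6 60-74 |
Completion: P0=35  P1=5  P2=13  P3=60  P4=23  P5=47  P6=74
Turnaround (C−A): P0=35  P1=5  P2=13  P3=58  P4=18  P5=41  P6=59
Turnaround(P0) = completion − arrival = 35 − 0 = 35

35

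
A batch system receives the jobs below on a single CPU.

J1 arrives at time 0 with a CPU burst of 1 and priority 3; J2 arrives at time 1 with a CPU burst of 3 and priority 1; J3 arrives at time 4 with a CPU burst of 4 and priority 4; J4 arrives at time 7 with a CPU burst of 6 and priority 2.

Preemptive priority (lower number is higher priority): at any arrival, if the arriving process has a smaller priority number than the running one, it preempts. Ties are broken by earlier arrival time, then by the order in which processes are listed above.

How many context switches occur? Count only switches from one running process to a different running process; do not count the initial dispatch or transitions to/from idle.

Timeline: | J1 0-1 | J2 1-4 | J3 4-7 | J4 7-13 | J3 13-14 |
Completion: J1=1  J2=4  J3=14  J4=13
Turnaround (C−A): J1=1  J2=3  J3=10  J4=6

4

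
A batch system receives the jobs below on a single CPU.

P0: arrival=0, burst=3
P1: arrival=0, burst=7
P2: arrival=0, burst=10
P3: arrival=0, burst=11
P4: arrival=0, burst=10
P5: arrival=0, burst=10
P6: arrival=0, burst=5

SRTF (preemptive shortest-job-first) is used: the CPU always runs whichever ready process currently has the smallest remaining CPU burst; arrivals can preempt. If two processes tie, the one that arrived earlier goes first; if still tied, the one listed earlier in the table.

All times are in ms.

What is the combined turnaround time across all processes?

187

Timeline: | P0 0-3 | P6 3-8 | P1 8-15 | P2 15-25 | P4 25-35 | P5 35-45 | P3 45-56 |
Completion: P0=3  P1=15  P2=25  P3=56  P4=35  P5=45  P6=8
Turnaround = completion − arrival: P0=3, P1=15, P2=25, P3=56, P4=35, P5=45, P6=8
Total turnaround = 3 + 15 + 25 + 56 + 35 + 45 + 8 = 187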